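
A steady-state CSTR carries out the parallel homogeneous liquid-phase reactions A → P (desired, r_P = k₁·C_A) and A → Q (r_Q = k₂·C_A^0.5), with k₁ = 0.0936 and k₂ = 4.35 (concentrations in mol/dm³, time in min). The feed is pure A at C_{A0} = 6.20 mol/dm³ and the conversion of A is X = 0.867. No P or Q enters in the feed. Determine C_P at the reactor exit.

Exit C_A = C_{A0}(1−X) = 6.20×0.133 = 0.8246 mol/dm³.
A CSTR operates uniformly at the exit composition, giving r_P = 0.07718 and r_Q = 3.950 (each k·C_A^n at C_A = 0.8246).
Fraction of consumed A going to P: r_P/(r_P+r_Q) = 0.01916.
C_P = 0.01916·C_{A0}·X = 0.01916×6.20×0.867 = 0.103 mol/dm³.

0.103 mol/dm³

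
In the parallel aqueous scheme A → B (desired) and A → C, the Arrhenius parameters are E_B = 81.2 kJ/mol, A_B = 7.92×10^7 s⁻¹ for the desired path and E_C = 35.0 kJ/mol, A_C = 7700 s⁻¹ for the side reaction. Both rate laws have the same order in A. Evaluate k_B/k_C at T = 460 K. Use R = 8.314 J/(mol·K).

Since both paths have the same order in A, the concentration cancels and S_{B/C} = k_B/k_C = (A_B/A_C)·exp[(E_C−E_B)/(RT)].
(E_C−E_B)/(RT) = (35.0−81.2)×10³/(8.314×460) = -46200/3824 = -12.08.
k_B/k_C = (7.92×10^7/7700)·exp(-12.08) = 10286 × 5.671×10^-6 = 0.0583.

0.0583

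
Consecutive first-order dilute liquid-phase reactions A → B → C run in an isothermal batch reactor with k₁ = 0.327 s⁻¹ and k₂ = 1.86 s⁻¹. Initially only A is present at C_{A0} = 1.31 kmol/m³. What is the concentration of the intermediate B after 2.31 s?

0.127 kmol/m³

Solving the coupled first-order balances gives C_B(t) = [k₁/(k₂−k₁)]·C_{A0}·(e^(−k₁t) − e^(−k₂t)).
e^(−k₁t) = e^(−0.327×2.31) = e^(−0.7554) = 0.4698; e^(−k₂t) = e^(−4.297) = 0.01361.
C_B = 0.327×1.31/(1.86−0.327) × (0.4698−0.01361) = 0.2794×0.4562 = 0.1275 kmol/m³.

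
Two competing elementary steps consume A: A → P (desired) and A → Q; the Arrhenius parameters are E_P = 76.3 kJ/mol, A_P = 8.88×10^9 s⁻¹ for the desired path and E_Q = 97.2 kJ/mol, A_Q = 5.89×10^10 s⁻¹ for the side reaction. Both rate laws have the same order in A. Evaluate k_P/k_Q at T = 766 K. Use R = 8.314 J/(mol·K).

Since both paths have the same order in A, the concentration cancels and S_{P/Q} = k_P/k_Q = (A_P/A_Q)·exp[(E_Q−E_P)/(RT)].
(E_Q−E_P)/(RT) = (97.2−76.3)×10³/(8.314×766) = 20900/6369 = 3.282.
k_P/k_Q = (8.88×10^9/5.89×10^10)·exp(3.282) = 0.1508 × 26.62 = 4.01.

4.01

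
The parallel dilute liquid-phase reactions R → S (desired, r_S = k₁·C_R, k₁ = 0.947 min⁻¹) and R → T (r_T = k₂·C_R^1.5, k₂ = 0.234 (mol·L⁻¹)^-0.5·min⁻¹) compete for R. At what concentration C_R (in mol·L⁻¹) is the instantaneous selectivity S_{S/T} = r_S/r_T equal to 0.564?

51.5 mol·L⁻¹

S_{S/T} = (k₁/k₂)·C_R^-0.5 ⇒ C_R = (S·k₂/k₁)^(-2).
= (0.564×0.234/0.947)^(-2) = (0.1394)^(-2) = 51.5 mol·L⁻¹.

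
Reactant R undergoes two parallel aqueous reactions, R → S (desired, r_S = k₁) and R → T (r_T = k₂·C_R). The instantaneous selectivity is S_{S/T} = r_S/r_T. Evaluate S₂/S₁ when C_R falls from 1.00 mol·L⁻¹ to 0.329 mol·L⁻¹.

3.04

S_{S/T} = (k₁/k₂)·C_R⁻¹, so S₂/S₁ = (C_{R,2}/C_{R,1})⁻¹.
= 1.00/0.329 = 3.04.
Selectivity toward S rises as C_R falls — low-concentration operation is favoured.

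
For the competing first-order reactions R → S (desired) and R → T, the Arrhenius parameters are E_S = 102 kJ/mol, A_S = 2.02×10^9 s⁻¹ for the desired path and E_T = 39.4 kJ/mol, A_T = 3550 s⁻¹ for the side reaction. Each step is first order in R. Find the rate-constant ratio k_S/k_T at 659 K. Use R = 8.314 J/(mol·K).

Since both paths have the same order in R, the concentration cancels and S_{S/T} = k_S/k_T = (A_S/A_T)·exp[(E_T−E_S)/(RT)].
(E_T−E_S)/(RT) = (39.4−102)×10³/(8.314×659) = -62600/5479 = -11.43.
k_S/k_T = (2.02×10^9/3550)·exp(-11.43) = 5.690×10^5 × 1.091×10^-5 = 6.21.
Since E_S > E_T, raising the temperature improves selectivity toward S.

6.21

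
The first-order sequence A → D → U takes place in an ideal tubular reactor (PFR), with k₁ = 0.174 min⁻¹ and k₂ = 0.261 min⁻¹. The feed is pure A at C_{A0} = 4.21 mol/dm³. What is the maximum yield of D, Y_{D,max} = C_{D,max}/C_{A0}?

Evaluating C_D at τ_opt = ln(k₂/k₁)/(k₂−k₁) gives C_{D,max}/C_{A0} = (k₁/k₂)^[k₂/(k₂−k₁)].
= (0.174/0.261)^(0.261/(0.261−0.174)) = (0.6667)^(3.000) = 0.2963.

0.296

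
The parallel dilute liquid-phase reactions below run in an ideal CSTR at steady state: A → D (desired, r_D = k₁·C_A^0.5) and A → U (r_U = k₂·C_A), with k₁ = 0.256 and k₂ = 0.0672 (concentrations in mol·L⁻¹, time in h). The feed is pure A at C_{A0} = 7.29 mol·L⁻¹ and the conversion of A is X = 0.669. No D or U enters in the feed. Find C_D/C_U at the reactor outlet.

Exit C_A = C_{A0}(1−X) = 7.29×0.331 = 2.413 mol·L⁻¹.
In a CSTR the entire volume is at exit conditions, so r_D = 0.256×2.413^0.5 = 0.3977 and r_U = 0.0672×2.413 = 0.1622.
Overall selectivity = C_D/C_U = r_Dτ/(r_Uτ) = r_D/r_U = 2.45.

2.45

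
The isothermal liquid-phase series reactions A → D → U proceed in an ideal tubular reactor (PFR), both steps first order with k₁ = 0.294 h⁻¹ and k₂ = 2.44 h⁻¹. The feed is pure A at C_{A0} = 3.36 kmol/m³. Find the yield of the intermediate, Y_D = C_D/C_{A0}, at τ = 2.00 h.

For first-order series with pure A initially, C_D(τ) = k₁C_{A0}/(k₂−k₁)·(e^(−k₁τ) − e^(−k₂τ)).
e^(−k₁τ) = e^(−0.294×2.00) = e^(−0.5880) = 0.5554; e^(−k₂τ) = e^(−4.880) = 0.007597.
C_D = 0.294×3.36/(2.44−0.294) × (0.5554−0.007597) = 0.4603×0.5478 = 0.2522 kmol/m³.
Y_D = C_D/C_{A0} = 0.2522/3.36 = 0.0751.

0.0751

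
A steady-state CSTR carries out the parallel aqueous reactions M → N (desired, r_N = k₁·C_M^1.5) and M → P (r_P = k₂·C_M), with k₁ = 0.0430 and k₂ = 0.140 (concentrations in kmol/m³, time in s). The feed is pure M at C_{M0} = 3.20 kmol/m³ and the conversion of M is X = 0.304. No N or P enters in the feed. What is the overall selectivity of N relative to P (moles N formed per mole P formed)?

0.458

Exit C_M = C_{M0}(1−X) = 3.20×0.696 = 2.227 kmol/m³.
Rates in a CSTR are evaluated at the outlet concentration: r_N = 0.0430×2.227^1.5 = 0.1429, r_P = 0.140×2.227 = 0.3118.
Overall selectivity = C_N/C_P = r_Nτ/(r_Pτ) = r_N/r_P = 0.458.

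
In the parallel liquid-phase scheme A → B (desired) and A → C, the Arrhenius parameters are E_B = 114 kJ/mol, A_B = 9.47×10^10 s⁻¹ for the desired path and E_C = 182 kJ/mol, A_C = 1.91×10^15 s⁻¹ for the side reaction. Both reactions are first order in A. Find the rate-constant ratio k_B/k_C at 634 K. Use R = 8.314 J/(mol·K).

With equal orders, S_{B/C} = k_B/k_C = (A_B/A_C)·exp[(E_C−E_B)/(RT)].
(E_C−E_B)/(RT) = (182−114)×10³/(8.314×634) = 68000/5271 = 12.90.
k_B/k_C = (9.47×10^10/1.91×10^15)·exp(12.90) = 4.958×10^-5 × 4.005×10^5 = 19.9.
Since E_B < E_C, lowering the temperature improves selectivity toward B.

19.9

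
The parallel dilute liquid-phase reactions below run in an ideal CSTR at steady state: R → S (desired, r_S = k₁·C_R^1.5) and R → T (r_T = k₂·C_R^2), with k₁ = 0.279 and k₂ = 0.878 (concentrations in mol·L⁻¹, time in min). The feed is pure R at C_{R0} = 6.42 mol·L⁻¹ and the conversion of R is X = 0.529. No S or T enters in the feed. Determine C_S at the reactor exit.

Exit C_R = C_{R0}(1−X) = 6.42×0.471 = 3.024 mol·L⁻¹.
In a CSTR the entire volume is at exit conditions, so r_S = 0.279×3.024^1.5 = 1.467 and r_T = 0.878×3.024^2 = 8.028.
Fraction of consumed R going to S: r_S/(r_S+r_T) = 0.1545.
C_S = 0.1545·C_{R0}·X = 0.1545×6.42×0.529 = 0.525 mol·L⁻¹.

0.525 mol·L⁻¹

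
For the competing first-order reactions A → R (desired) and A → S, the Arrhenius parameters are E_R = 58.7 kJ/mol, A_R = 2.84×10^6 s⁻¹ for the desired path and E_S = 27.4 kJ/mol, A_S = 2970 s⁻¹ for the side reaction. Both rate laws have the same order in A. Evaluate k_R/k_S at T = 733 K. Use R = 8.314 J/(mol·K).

With equal orders, S_{R/S} = k_R/k_S = (A_R/A_S)·exp[(E_S−E_R)/(RT)].
(E_S−E_R)/(RT) = (27.4−58.7)×10³/(8.314×733) = -31300/6094 = -5.136.
k_R/k_S = (2.84×10^6/2970)·exp(-5.136) = 956.2 × 0.005881 = 5.62.
Since E_R > E_S, raising the temperature improves selectivity toward R.

5.62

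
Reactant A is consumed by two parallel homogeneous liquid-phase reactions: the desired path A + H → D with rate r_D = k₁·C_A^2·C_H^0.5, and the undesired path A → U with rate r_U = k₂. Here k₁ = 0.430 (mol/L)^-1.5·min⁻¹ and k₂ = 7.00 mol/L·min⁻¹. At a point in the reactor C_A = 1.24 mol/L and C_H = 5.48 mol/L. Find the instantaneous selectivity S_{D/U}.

0.221

S_{D/U} = r_D/r_U = (k₁·C_A^2·C_H^0.5)/(k₂) = (k₁/k₂)·C_A^2·C_H^0.5.
= (0.430×1.240^2×5.480^0.5) / (7.00) = 1.548/7.000 = 0.221.
Since the desired path is higher order in A, keeping C_A high (PFR or concentrated feed) favours D.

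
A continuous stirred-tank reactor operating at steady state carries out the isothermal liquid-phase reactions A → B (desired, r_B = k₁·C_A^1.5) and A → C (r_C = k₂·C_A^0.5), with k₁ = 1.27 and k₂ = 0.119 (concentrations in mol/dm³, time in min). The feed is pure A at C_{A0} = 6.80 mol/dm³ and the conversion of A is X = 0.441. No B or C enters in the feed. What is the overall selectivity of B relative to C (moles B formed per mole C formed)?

40.6

Exit C_A = C_{A0}(1−X) = 6.80×0.559 = 3.801 mol/dm³.
Rates in a CSTR are evaluated at the outlet concentration: r_B = 1.27×3.801^1.5 = 9.412, r_C = 0.119×3.801^0.5 = 0.2320.
Overall selectivity = C_B/C_C = r_Bτ/(r_Cτ) = r_B/r_C = 40.6.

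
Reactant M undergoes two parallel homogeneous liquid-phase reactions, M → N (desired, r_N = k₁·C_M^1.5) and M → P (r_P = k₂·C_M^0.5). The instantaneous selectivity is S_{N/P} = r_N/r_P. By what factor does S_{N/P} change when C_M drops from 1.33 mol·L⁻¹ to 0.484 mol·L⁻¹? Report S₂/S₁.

0.364

S_{N/P} = (k₁/k₂)·C_M, so S₂/S₁ = (C_{M,2}/C_{M,1}).
= 0.484/1.33 = 0.364.
Selectivity toward N falls as C_M falls — high-concentration operation is favoured.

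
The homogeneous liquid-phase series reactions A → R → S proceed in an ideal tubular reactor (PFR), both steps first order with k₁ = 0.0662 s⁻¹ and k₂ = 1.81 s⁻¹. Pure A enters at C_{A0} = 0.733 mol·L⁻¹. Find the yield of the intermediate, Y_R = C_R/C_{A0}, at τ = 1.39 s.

Solving the coupled first-order balances gives C_R(τ) = [k₁/(k₂−k₁)]·C_{A0}·(e^(−k₁τ) − e^(−k₂τ)).
e^(−k₁τ) = e^(−0.0662×1.39) = e^(−0.09202) = 0.9121; e^(−k₂τ) = e^(−2.516) = 0.08079.
C_R = 0.0662×0.733/(1.81−0.0662) × (0.9121−0.08079) = 0.02783×0.8313 = 0.02313 mol·L⁻¹.
Y_R = C_R/C_{A0} = 0.02313/0.733 = 0.0316.

0.0316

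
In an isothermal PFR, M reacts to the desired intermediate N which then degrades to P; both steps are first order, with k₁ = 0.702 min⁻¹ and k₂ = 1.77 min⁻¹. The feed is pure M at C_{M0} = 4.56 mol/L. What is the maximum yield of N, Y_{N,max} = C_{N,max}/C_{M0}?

0.216

Evaluating C_N at τ_opt = ln(k₂/k₁)/(k₂−k₁) gives C_{N,max}/C_{M0} = (k₁/k₂)^[k₂/(k₂−k₁)].
= (0.702/1.77)^(1.77/(1.77−0.702)) = (0.3966)^(1.657) = 0.2160.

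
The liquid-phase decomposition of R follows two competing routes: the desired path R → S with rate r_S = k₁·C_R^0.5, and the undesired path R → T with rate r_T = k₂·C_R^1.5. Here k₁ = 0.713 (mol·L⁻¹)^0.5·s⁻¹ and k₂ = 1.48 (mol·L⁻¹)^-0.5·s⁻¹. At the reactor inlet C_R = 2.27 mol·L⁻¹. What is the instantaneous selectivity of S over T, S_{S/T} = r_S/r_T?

0.212

S_{S/T} = r_S/r_T = (k₁·C_R^0.5)/(k₂·C_R^1.5) = (k₁/k₂)·C_R⁻¹.
= (0.713×2.270^0.5) / (1.48×2.270^1.5) = 1.074/5.062 = 0.212.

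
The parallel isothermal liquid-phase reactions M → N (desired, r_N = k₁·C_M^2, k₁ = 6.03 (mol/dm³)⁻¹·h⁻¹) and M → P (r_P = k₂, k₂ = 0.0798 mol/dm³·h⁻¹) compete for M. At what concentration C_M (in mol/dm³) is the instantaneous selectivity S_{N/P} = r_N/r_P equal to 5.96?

S_{N/P} = (k₁/k₂)·C_M^2 ⇒ C_M = (S·k₂/k₁)^(0.5).
= (5.96×0.0798/6.03)^(0.5) = (0.07887)^(0.5) = 0.281 mol/dm³.

0.281 mol/dm³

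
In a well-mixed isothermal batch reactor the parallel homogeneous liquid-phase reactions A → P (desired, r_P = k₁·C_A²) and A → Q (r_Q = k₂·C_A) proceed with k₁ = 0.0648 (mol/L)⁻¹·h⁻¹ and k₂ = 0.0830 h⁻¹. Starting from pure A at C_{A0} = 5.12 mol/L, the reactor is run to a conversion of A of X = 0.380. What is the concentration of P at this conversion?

1.48 mol/L

C_A = C_{A0}(1−X) = 3.174 mol/L.
Along a PFR/batch, dC_Q/dC_A = −r_Q/(r_P+r_Q) = −k₂/(k₂+k₁·C_A).
Integrating from C_{A0} to C_A: C_Q = (0.0830/0.0648)·ln[(0.0830+0.0648·5.12)/(0.0830+0.0648·3.17)] = 1.281·ln(0.4148/0.2887) = 0.4641 mol/L.
Then C_P = (C_{A0}−C_A) − C_Q = 1.946 − 0.4641 = 1.481 mol/L.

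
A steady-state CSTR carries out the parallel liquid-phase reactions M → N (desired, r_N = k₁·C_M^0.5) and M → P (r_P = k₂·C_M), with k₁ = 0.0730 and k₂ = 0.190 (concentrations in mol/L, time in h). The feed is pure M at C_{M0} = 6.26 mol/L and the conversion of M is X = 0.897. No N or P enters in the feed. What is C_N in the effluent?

1.82 mol/L

Exit C_M = C_{M0}(1−X) = 6.26×0.103 = 0.6448 mol/L.
Rates in a CSTR are evaluated at the outlet concentration: r_N = 0.0730×0.6448^0.5 = 0.05862, r_P = 0.190×0.6448 = 0.1225.
Fraction of consumed M going to N: r_N/(r_N+r_P) = 0.3236.
C_N = 0.3236·C_{M0}·X = 0.3236×6.26×0.897 = 1.82 mol/L.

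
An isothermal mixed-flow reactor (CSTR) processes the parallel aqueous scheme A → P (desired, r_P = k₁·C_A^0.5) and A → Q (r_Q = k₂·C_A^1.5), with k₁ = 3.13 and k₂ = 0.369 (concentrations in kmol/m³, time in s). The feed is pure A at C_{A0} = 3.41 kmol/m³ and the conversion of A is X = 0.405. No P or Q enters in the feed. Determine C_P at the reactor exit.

Exit C_A = C_{A0}(1−X) = 3.41×0.595 = 2.029 kmol/m³.
A CSTR operates uniformly at the exit composition, giving r_P = 4.458 and r_Q = 1.066 (each k·C_A^n at C_A = 2.029).
Fraction of consumed A going to P: r_P/(r_P+r_Q) = 0.8070.
C_P = 0.8070·C_{A0}·X = 0.8070×3.41×0.405 = 1.11 kmol/m³.

1.11 kmol/m³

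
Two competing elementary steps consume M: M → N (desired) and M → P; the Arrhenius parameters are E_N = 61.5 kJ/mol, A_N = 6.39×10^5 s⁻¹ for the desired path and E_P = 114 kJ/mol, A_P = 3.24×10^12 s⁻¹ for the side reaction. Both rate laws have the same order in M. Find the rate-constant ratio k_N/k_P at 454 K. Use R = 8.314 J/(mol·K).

0.217

Since both paths have the same order in M, the concentration cancels and S_{N/P} = k_N/k_P = (A_N/A_P)·exp[(E_P−E_N)/(RT)].
(E_P−E_N)/(RT) = (114−61.5)×10³/(8.314×454) = 52500/3775 = 13.91.
k_N/k_P = (6.39×10^5/3.24×10^12)·exp(13.91) = 1.972×10^-7 × 1.098×10^6 = 0.217.
Since E_N < E_P, lowering the temperature improves selectivity toward N.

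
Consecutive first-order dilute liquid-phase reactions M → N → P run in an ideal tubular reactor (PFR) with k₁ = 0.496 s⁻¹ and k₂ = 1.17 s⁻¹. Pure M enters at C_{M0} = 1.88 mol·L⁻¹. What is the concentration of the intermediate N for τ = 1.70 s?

0.406 mol·L⁻¹

Solving the coupled first-order balances gives C_N(τ) = [k₁/(k₂−k₁)]·C_{M0}·(e^(−k₁τ) − e^(−k₂τ)).
e^(−k₁τ) = e^(−0.496×1.70) = e^(−0.8432) = 0.4303; e^(−k₂τ) = e^(−1.989) = 0.1368.
C_N = 0.496×1.88/(1.17−0.496) × (0.4303−0.1368) = 1.384×0.2935 = 0.4061 mol·L⁻¹.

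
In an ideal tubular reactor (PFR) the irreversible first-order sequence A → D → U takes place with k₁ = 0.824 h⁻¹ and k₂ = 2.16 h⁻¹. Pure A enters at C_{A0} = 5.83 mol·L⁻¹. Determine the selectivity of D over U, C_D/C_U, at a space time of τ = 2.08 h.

0.146

Solving the coupled first-order balances gives C_D(τ) = [k₁/(k₂−k₁)]·C_{A0}·(e^(−k₁τ) − e^(−k₂τ)).
e^(−k₁τ) = e^(−0.824×2.08) = e^(−1.714) = 0.1802; e^(−k₂τ) = e^(−4.493) = 0.01119.
C_D = 0.824×5.83/(2.16−0.824) × (0.1802−0.01119) = 3.596×0.1690 = 0.6076 mol·L⁻¹.
C_A = C_{A0}e^(−k₁τ) = 1.050 mol·L⁻¹, so C_U = C_{A0}−C_A−C_D = 4.172 mol·L⁻¹; C_D/C_U = 0.146.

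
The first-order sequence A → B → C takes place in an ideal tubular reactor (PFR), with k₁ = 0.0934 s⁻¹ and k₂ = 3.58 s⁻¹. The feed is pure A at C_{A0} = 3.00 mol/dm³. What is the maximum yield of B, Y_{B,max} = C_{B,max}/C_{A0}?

Evaluating C_B at τ_opt = ln(k₂/k₁)/(k₂−k₁) gives C_{B,max}/C_{A0} = (k₁/k₂)^[k₂/(k₂−k₁)].
= (0.0934/3.58)^(3.58/(3.58−0.0934)) = (0.02609)^(1.027) = 0.02366.

0.0237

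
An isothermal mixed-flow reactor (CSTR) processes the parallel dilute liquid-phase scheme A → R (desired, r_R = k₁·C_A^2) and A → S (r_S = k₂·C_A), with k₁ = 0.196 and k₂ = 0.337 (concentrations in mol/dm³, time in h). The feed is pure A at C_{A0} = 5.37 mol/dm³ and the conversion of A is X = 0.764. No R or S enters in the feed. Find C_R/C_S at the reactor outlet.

Exit C_A = C_{A0}(1−X) = 5.37×0.236 = 1.267 mol/dm³.
In a CSTR the entire volume is at exit conditions, so r_R = 0.196×1.267^2 = 0.3148 and r_S = 0.337×1.267 = 0.4271.
Overall selectivity = C_R/C_S = r_Rτ/(r_Sτ) = r_R/r_S = 0.737.

0.737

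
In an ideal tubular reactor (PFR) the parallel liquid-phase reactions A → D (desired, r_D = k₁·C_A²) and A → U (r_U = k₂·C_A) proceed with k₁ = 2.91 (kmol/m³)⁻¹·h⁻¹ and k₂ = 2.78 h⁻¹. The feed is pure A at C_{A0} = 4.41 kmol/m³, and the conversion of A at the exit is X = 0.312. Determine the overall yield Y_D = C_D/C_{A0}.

C_A = C_{A0}(1−X) = 3.034 kmol/m³.
Along a PFR/batch, dC_U/dC_A = −r_U/(r_D+r_U) = −k₂/(k₂+k₁·C_A).
Integrating from C_{A0} to C_A: C_U = (2.78/2.91)·ln[(2.78+2.91·4.41)/(2.78+2.91·3.03)] = 0.9553·ln(15.61/11.61) = 0.2831 kmol/m³.
Then C_D = (C_{A0}−C_A) − C_U = 1.376 − 0.2831 = 1.093 kmol/m³.
Y_D = C_D/C_{A0} = 1.093/4.41 = 0.248.

0.248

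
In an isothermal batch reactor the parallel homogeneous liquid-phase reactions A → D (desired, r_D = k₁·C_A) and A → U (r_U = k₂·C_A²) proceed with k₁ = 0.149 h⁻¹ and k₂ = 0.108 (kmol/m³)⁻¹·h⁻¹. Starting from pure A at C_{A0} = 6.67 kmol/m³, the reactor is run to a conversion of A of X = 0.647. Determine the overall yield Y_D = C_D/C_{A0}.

C_A = C_{A0}(1−X) = 2.355 kmol/m³.
Along a PFR/batch, dC_D/dC_A = −r_D/(r_D+r_U) = −k₁/(k₁+k₂·C_A).
Integrating from C_{A0} to C_A: C_D = (0.149/0.108)·ln[(0.149+0.108·6.67)/(0.149+0.108·2.35)] = 1.380·ln(0.8694/0.4033) = 1.060 kmol/m³.
Y_D = C_D/C_{A0} = 1.060/6.67 = 0.159.

0.159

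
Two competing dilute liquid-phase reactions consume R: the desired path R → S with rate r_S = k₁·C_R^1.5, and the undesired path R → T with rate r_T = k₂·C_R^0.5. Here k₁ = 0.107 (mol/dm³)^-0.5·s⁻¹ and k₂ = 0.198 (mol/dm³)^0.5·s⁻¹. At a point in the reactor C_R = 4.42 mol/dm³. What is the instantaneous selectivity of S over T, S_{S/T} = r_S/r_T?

2.39

S_{S/T} = r_S/r_T = (k₁·C_R^1.5)/(k₂·C_R^0.5) = (k₁/k₂)·C_R.
= (0.107×4.420^1.5) / (0.198×4.420^0.5) = 0.9943/0.4163 = 2.39.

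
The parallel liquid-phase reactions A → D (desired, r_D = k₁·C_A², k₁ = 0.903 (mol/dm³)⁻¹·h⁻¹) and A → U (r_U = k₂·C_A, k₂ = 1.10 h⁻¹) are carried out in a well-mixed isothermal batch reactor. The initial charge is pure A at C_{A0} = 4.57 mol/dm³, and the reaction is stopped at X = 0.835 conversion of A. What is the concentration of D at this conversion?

C_A = C_{A0}(1−X) = 0.7541 mol/dm³.
Along a PFR/batch, dC_U/dC_A = −r_U/(r_D+r_U) = −k₂/(k₂+k₁·C_A).
Integrating from C_{A0} to C_A: C_U = (1.10/0.903)·ln[(1.10+0.903·4.57)/(1.10+0.903·0.754)] = 1.218·ln(5.227/1.781) = 1.312 mol/dm³.
Then C_D = (C_{A0}−C_A) − C_U = 3.816 − 1.312 = 2.504 mol/dm³.

2.50 mol/dm³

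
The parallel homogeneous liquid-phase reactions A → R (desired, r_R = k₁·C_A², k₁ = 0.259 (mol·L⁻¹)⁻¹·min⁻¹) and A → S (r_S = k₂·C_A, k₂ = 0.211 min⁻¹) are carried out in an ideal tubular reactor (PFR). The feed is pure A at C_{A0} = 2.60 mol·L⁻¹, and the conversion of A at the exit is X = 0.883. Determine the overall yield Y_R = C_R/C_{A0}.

0.533

C_A = C_{A0}(1−X) = 0.3042 mol·L⁻¹.
Along a PFR/batch, dC_S/dC_A = −r_S/(r_R+r_S) = −k₂/(k₂+k₁·C_A).
Integrating from C_{A0} to C_A: C_S = (0.211/0.259)·ln[(0.211+0.259·2.60)/(0.211+0.259·0.304)] = 0.8147·ln(0.8844/0.2898) = 0.9090 mol·L⁻¹.
Then C_R = (C_{A0}−C_A) − C_S = 2.296 − 0.9090 = 1.387 mol·L⁻¹.
Y_R = C_R/C_{A0} = 1.387/2.60 = 0.533.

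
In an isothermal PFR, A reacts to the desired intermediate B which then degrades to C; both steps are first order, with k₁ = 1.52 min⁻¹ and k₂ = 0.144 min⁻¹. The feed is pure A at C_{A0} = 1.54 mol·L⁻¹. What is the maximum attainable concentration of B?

1.20 mol·L⁻¹

For a first-order series the maximum intermediate yield is C_{B,max}/C_{A0} = (k₁/k₂)^[k₂/(k₂−k₁)].
= (1.52/0.144)^(0.144/(0.144−1.52)) = (10.56)^(-0.1047) = 0.7814.
C_{B,max} = 0.7814×1.54 = 1.20 mol·L⁻¹.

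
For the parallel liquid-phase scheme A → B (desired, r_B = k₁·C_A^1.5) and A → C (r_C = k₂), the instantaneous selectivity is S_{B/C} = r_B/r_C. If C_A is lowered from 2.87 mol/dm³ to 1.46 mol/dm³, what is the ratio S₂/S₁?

0.363

S_{B/C} = (k₁/k₂)·C_A^1.5, so S₂/S₁ = (C_{A,2}/C_{A,1})^1.5.
= (1.46/2.87)^1.5 = (0.5087)^1.5 = 0.363.
Selectivity toward B falls as C_A falls — high-concentration operation is favoured.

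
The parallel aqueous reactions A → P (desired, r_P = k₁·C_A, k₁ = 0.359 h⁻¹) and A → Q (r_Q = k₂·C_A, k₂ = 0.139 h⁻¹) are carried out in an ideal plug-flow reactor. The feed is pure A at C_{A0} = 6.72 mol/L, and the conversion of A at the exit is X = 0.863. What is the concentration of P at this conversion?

C_A = C_{A0}(1−X) = 0.9206 mol/L.
Both paths are first order in A, so the instantaneous fraction to P is constant: dC_P/d(−C_A) = k₁/(k₁+k₂) = 0.7209.
C_P = 0.7209·(C_{A0}−C_A) = 0.7209×5.799 = 4.18 mol/L.

4.18 mol/L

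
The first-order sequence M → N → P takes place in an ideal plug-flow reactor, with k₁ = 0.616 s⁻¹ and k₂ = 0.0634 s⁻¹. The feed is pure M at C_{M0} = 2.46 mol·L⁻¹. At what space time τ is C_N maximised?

Setting dC_N/dτ = 0 gives τ_opt = ln(k₂/k₁)/(k₂−k₁).
= ln(0.0634/0.616)/(0.0634−0.616) = ln(0.1029)/-0.5526 = -2.274/-0.5526 = 4.11 s.

4.11 s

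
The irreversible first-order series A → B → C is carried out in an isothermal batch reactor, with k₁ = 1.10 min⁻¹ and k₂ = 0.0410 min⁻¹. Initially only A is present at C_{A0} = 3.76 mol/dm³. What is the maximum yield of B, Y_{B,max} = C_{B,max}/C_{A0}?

For a first-order series the maximum intermediate yield is C_{B,max}/C_{A0} = (k₁/k₂)^[k₂/(k₂−k₁)].
= (1.10/0.0410)^(0.0410/(0.0410−1.10)) = (26.83)^(-0.03872) = 0.8804.

0.880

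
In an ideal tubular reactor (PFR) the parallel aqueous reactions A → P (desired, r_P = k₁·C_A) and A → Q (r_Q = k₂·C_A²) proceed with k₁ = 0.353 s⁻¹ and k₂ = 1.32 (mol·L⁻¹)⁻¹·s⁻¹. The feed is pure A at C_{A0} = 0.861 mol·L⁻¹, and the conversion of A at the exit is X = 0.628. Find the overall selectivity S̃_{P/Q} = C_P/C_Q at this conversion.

0.476

C_A = C_{A0}(1−X) = 0.3203 mol·L⁻¹.
Along a PFR/batch, dC_P/dC_A = −r_P/(r_P+r_Q) = −k₁/(k₁+k₂·C_A).
Integrating from C_{A0} to C_A: C_P = (0.353/1.32)·ln[(0.353+1.32·0.861)/(0.353+1.32·0.320)] = 0.2674·ln(1.490/0.7758) = 0.1744 mol·L⁻¹.
C_Q = (C_{A0}−C_A)−C_P = 0.3663 mol·L⁻¹; S̃_{P/Q} = 0.1744/0.3663 = 0.476.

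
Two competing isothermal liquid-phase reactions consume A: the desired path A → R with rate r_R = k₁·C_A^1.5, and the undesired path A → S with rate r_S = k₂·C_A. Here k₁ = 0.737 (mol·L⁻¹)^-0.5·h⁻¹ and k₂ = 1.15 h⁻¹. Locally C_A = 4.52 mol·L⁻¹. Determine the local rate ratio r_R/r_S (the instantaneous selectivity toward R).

1.36

S_{R/S} = r_R/r_S = (k₁·C_A^1.5)/(k₂·C_A) = (k₁/k₂)·C_A^0.5.
= (0.737×4.520^1.5) / (1.15×4.520) = 7.082/5.198 = 1.36.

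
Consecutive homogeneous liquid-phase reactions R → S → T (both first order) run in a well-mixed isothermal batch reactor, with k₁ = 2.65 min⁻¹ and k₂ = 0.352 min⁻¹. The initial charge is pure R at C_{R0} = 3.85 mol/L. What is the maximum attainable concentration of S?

Evaluating C_S at t_opt = ln(k₂/k₁)/(k₂−k₁) gives C_{S,max}/C_{R0} = (k₁/k₂)^[k₂/(k₂−k₁)].
= (2.65/0.352)^(0.352/(0.352−2.65)) = (7.528)^(-0.1532) = 0.7340.
C_{S,max} = 0.7340×3.85 = 2.83 mol/L.

2.83 mol/L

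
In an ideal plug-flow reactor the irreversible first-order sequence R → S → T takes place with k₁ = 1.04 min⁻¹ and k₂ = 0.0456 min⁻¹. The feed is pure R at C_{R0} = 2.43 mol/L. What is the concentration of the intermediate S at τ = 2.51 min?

The intermediate concentration in a first-order A→B→C sequence is C_S = k₁C_{R0}(e^(−k₁τ) − e^(−k₂τ))/(k₂−k₁).
e^(−k₁τ) = e^(−1.04×2.51) = e^(−2.610) = 0.07351; e^(−k₂τ) = e^(−0.1145) = 0.8919.
C_S = 1.04×2.43/(0.0456−1.04) × (0.07351−0.8919) = (-2.541)×(-0.8183) = 2.080 mol/L.

2.08 mol/L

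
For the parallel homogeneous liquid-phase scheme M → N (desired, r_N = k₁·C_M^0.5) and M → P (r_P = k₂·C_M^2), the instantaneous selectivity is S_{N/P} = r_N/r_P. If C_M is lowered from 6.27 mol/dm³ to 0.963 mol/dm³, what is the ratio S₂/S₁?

16.6

S_{N/P} = (k₁/k₂)·C_M^-1.5, so S₂/S₁ = (C_{M,2}/C_{M,1})^-1.5.
= (0.963/6.27)^(-1.5) = (0.1536)^(-1.5) = 16.6.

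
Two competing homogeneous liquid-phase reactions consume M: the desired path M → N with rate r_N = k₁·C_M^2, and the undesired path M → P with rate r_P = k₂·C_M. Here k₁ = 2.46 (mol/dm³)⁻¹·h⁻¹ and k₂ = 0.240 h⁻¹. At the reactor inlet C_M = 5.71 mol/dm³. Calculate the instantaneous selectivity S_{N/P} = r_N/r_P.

S_{N/P} = r_N/r_P = (k₁·C_M^2)/(k₂·C_M) = (k₁/k₂)·C_M.
= (2.46×5.710^2) / (0.240×5.710) = 80.21/1.370 = 58.5.
Since the desired path is higher order in M, keeping C_M high (PFR or concentrated feed) favours N.

58.5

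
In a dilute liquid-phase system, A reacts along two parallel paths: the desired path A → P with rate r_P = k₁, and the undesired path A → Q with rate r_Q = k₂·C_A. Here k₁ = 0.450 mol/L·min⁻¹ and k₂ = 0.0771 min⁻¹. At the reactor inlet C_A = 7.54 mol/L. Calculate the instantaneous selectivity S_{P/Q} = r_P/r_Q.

0.774

S_{P/Q} = r_P/r_Q = (k₁)/(k₂·C_A) = (k₁/k₂)·C_A⁻¹.
= (0.450) / (0.0771×7.540) = 0.4500/0.5813 = 0.774.
The undesired path is higher order in A, so low C_A (CSTR or dilute feed) favours P.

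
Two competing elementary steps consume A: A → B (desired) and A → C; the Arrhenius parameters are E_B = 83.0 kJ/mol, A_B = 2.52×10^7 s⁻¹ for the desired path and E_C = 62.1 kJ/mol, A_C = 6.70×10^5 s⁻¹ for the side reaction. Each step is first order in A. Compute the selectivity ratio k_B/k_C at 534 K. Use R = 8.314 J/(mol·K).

0.340

Since both paths have the same order in A, the concentration cancels and S_{B/C} = k_B/k_C = (A_B/A_C)·exp[(E_C−E_B)/(RT)].
(E_C−E_B)/(RT) = (62.1−83.0)×10³/(8.314×534) = -20900/4440 = -4.708.
k_B/k_C = (2.52×10^7/6.70×10^5)·exp(-4.708) = 37.61 × 0.009027 = 0.340.
Since E_B > E_C, raising the temperature improves selectivity toward B.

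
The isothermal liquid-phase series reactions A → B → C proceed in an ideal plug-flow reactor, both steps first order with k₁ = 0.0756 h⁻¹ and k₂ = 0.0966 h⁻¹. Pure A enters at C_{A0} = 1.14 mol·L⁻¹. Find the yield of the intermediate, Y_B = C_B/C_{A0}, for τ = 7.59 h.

0.299

Solving the coupled first-order balances gives C_B(τ) = [k₁/(k₂−k₁)]·C_{A0}·(e^(−k₁τ) − e^(−k₂τ)).
e^(−k₁τ) = e^(−0.0756×7.59) = e^(−0.5738) = 0.5634; e^(−k₂τ) = e^(−0.7332) = 0.4804.
C_B = 0.0756×1.14/(0.0966−0.0756) × (0.5634−0.4804) = 4.104×0.08301 = 0.3407 mol·L⁻¹.
Y_B = C_B/C_{A0} = 0.3407/1.14 = 0.299.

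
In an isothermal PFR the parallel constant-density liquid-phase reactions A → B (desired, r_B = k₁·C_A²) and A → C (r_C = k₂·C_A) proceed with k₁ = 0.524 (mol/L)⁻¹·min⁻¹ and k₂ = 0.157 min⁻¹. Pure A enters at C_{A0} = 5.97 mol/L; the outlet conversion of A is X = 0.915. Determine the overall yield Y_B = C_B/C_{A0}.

0.812

C_A = C_{A0}(1−X) = 0.5074 mol/L.
Along a PFR/batch, dC_C/dC_A = −r_C/(r_B+r_C) = −k₂/(k₂+k₁·C_A).
Integrating from C_{A0} to C_A: C_C = (0.157/0.524)·ln[(0.157+0.524·5.97)/(0.157+0.524·0.507)] = 0.2996·ln(3.285/0.4229) = 0.6142 mol/L.
Then C_B = (C_{A0}−C_A) − C_C = 5.463 − 0.6142 = 4.848 mol/L.
Y_B = C_B/C_{A0} = 4.848/5.97 = 0.812.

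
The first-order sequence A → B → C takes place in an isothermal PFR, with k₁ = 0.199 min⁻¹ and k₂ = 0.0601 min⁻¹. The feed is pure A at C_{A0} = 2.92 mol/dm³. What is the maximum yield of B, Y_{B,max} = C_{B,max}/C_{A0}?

Evaluating C_B at τ_opt = ln(k₂/k₁)/(k₂−k₁) gives C_{B,max}/C_{A0} = (k₁/k₂)^[k₂/(k₂−k₁)].
= (0.199/0.0601)^(0.0601/(0.0601−0.199)) = (3.311)^(-0.4327) = 0.5957.

0.596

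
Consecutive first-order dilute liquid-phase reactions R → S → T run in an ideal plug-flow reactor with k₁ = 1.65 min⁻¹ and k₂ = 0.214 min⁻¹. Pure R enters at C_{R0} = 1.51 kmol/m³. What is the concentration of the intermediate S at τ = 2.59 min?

The intermediate concentration in a first-order A→B→C sequence is C_S = k₁C_{R0}(e^(−k₁τ) − e^(−k₂τ))/(k₂−k₁).
e^(−k₁τ) = e^(−1.65×2.59) = e^(−4.273) = 0.01393; e^(−k₂τ) = e^(−0.5543) = 0.5745.
C_S = 1.65×1.51/(0.214−1.65) × (0.01393−0.5745) = (-1.735)×(-0.5606) = 0.9726 kmol/m³.

0.973 kmol/m³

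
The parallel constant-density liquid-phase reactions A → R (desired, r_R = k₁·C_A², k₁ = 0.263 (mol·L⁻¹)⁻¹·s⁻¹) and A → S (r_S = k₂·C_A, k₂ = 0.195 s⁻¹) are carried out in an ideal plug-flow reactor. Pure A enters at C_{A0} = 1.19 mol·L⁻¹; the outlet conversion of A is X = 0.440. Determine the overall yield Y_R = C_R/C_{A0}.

0.243

C_A = C_{A0}(1−X) = 0.6664 mol·L⁻¹.
Along a PFR/batch, dC_S/dC_A = −r_S/(r_R+r_S) = −k₂/(k₂+k₁·C_A).
Integrating from C_{A0} to C_A: C_S = (0.195/0.263)·ln[(0.195+0.263·1.19)/(0.195+0.263·0.666)] = 0.7414·ln(0.5080/0.3703) = 0.2345 mol·L⁻¹.
Then C_R = (C_{A0}−C_A) − C_S = 0.5236 − 0.2345 = 0.2891 mol·L⁻¹.
Y_R = C_R/C_{A0} = 0.2891/1.19 = 0.243.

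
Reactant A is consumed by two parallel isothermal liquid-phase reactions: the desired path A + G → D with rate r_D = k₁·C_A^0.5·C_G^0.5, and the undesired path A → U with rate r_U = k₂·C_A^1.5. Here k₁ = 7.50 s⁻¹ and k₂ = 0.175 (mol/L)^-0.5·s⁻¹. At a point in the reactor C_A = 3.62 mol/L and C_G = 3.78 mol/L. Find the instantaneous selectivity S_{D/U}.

23.0

S_{D/U} = r_D/r_U = (k₁·C_A^0.5·C_G^0.5)/(k₂·C_A^1.5) = (k₁/k₂)·C_A⁻¹·C_G^0.5.
= (7.50×3.620^0.5×3.780^0.5) / (0.175×3.620^1.5) = 27.74/1.205 = 23.0.
The undesired path is higher order in A, so low C_A (CSTR or dilute feed) favours D.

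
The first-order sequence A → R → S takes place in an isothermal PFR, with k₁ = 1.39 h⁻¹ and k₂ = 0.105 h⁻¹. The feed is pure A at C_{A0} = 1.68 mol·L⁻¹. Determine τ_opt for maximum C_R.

The intermediate peaks when r₁ = r₂, i.e. k₁e^(−k₁τ) = k₂e^(−k₂τ), giving τ_opt = ln(k₂/k₁)/(k₂−k₁).
= ln(0.105/1.39)/(0.105−1.39) = ln(0.07554)/-1.285 = -2.583/-1.285 = 2.01 h.

2.01 h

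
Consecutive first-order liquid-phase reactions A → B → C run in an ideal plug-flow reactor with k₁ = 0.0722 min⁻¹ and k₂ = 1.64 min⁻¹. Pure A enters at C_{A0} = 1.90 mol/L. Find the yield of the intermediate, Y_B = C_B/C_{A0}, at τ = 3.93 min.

Solving the coupled first-order balances gives C_B(τ) = [k₁/(k₂−k₁)]·C_{A0}·(e^(−k₁τ) − e^(−k₂τ)).
e^(−k₁τ) = e^(−0.0722×3.93) = e^(−0.2837) = 0.7530; e^(−k₂τ) = e^(−6.445) = 0.001588.
C_B = 0.0722×1.90/(1.64−0.0722) × (0.7530−0.001588) = 0.08750×0.7514 = 0.06574 mol/L.
Y_B = C_B/C_{A0} = 0.06574/1.90 = 0.0346.

0.0346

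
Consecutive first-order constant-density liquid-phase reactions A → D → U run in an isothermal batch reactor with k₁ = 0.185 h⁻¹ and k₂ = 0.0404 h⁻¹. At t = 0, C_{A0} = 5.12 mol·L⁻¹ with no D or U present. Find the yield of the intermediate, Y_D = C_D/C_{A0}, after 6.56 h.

Solving the coupled first-order balances gives C_D(t) = [k₁/(k₂−k₁)]·C_{A0}·(e^(−k₁t) − e^(−k₂t)).
e^(−k₁t) = e^(−0.185×6.56) = e^(−1.214) = 0.2971; e^(−k₂t) = e^(−0.2650) = 0.7672.
C_D = 0.185×5.12/(0.0404−0.185) × (0.2971−0.7672) = (-6.550)×(-0.4701) = 3.079 mol·L⁻¹.
Y_D = C_D/C_{A0} = 3.079/5.12 = 0.601.

0.601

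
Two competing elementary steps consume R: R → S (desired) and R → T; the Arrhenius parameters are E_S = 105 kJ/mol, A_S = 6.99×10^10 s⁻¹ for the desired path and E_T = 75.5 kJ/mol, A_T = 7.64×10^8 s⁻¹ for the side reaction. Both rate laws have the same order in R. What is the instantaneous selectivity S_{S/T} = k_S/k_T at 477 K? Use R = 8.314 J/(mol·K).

k_S/k_T = (A_S/A_T)·exp[−(E_S−E_T)/(RT)] = (A_S/A_T)·exp[(E_T−E_S)/(RT)].
(E_T−E_S)/(RT) = (75.5−105)×10³/(8.314×477) = -29500/3966 = -7.439.
k_S/k_T = (6.99×10^10/7.64×10^8)·exp(-7.439) = 91.49 × 5.881×10^-4 = 0.0538.
Since E_S > E_T, raising the temperature improves selectivity toward S.

0.0538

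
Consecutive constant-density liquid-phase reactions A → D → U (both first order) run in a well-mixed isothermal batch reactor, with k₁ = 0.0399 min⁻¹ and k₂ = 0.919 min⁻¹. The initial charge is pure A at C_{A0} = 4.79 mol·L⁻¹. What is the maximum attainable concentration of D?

0.180 mol·L⁻¹

At the optimum, C_{D,max}/C_{A0} = (k₁/k₂)^[k₂/(k₂−k₁)].
= (0.0399/0.919)^(0.919/(0.919−0.0399)) = (0.04342)^(1.045) = 0.03766.
C_{D,max} = 0.03766×4.79 = 0.180 mol·L⁻¹.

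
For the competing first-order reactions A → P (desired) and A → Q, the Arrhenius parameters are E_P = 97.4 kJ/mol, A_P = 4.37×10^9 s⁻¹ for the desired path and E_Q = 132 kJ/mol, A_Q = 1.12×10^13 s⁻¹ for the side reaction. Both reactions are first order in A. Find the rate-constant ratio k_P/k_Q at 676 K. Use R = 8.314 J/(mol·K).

Since both paths have the same order in A, the concentration cancels and S_{P/Q} = k_P/k_Q = (A_P/A_Q)·exp[(E_Q−E_P)/(RT)].
(E_Q−E_P)/(RT) = (132−97.4)×10³/(8.314×676) = 34600/5620 = 6.156.
k_P/k_Q = (4.37×10^9/1.12×10^13)·exp(6.156) = 3.902×10^-4 × 471.7 = 0.184.

0.184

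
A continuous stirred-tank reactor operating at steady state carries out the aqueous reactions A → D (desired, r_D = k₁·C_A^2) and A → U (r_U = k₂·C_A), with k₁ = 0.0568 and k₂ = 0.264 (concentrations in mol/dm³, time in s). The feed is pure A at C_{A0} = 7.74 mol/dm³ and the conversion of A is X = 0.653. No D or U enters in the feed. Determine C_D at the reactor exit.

Exit C_A = C_{A0}(1−X) = 7.74×0.347 = 2.686 mol/dm³.
In a CSTR the entire volume is at exit conditions, so r_D = 0.0568×2.686^2 = 0.4097 and r_U = 0.264×2.686 = 0.7090.
Fraction of consumed A going to D: r_D/(r_D+r_U) = 0.3662.
C_D = 0.3662·C_{A0}·X = 0.3662×7.74×0.653 = 1.85 mol/dm³.

1.85 mol/dm³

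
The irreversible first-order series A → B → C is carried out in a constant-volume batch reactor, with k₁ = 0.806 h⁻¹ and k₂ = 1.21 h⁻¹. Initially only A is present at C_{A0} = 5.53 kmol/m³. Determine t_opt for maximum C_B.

1.01 h

Setting dC_B/dt = 0 gives t_opt = ln(k₂/k₁)/(k₂−k₁).
= ln(1.21/0.806)/(1.21−0.806) = ln(1.501)/0.4040 = 0.4063/0.4040 = 1.01 h.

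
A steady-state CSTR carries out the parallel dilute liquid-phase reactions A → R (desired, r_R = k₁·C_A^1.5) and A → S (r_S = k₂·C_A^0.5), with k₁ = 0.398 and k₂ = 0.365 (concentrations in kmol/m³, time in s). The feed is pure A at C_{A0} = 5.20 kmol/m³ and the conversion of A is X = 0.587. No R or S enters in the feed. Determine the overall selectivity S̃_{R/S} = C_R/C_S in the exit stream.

Exit C_A = C_{A0}(1−X) = 5.20×0.413 = 2.148 kmol/m³.
Rates in a CSTR are evaluated at the outlet concentration: r_R = 0.398×2.148^1.5 = 1.253, r_S = 0.365×2.148^0.5 = 0.5349.
Overall selectivity = C_R/C_S = r_Rτ/(r_Sτ) = r_R/r_S = 2.34.

2.34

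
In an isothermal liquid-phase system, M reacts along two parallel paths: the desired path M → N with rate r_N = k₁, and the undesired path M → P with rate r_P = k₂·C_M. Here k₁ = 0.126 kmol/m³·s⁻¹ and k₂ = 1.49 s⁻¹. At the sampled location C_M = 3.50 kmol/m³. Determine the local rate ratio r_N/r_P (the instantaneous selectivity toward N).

S_{N/P} = r_N/r_P = (k₁)/(k₂·C_M) = (k₁/k₂)·C_M⁻¹.
= (0.126) / (1.49×3.500) = 0.1260/5.215 = 0.0242.
The undesired path is higher order in M, so low C_M (CSTR or dilute feed) favours N.

0.0242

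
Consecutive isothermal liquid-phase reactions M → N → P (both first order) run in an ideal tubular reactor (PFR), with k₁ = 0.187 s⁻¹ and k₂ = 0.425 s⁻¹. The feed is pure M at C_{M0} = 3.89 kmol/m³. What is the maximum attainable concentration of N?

0.898 kmol/m³

Evaluating C_N at τ_opt = ln(k₂/k₁)/(k₂−k₁) gives C_{N,max}/C_{M0} = (k₁/k₂)^[k₂/(k₂−k₁)].
= (0.187/0.425)^(0.425/(0.425−0.187)) = (0.4400)^(1.786) = 0.2308.
C_{N,max} = 0.2308×3.89 = 0.898 kmol/m³.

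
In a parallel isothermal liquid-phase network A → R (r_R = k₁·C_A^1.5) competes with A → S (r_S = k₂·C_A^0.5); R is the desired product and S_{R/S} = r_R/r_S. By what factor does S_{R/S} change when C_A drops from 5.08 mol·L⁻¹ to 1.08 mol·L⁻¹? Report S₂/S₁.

0.213

S_{R/S} = (k₁/k₂)·C_A, so S₂/S₁ = (C_{A,2}/C_{A,1}).
= 1.08/5.08 = 0.213.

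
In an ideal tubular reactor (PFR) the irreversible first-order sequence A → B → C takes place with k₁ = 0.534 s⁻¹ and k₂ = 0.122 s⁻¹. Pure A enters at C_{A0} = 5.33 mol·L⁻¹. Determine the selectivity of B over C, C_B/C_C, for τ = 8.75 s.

0.778

For first-order series with pure A initially, C_B(τ) = k₁C_{A0}/(k₂−k₁)·(e^(−k₁τ) − e^(−k₂τ)).
e^(−k₁τ) = e^(−0.534×8.75) = e^(−4.673) = 0.009349; e^(−k₂τ) = e^(−1.067) = 0.3439.
C_B = 0.534×5.33/(0.122−0.534) × (0.009349−0.3439) = (-6.908)×(-0.3345) = 2.311 mol·L⁻¹.
C_A = C_{A0}e^(−k₁τ) = 0.04983 mol·L⁻¹, so C_C = C_{A0}−C_A−C_B = 2.969 mol·L⁻¹; C_B/C_C = 0.778.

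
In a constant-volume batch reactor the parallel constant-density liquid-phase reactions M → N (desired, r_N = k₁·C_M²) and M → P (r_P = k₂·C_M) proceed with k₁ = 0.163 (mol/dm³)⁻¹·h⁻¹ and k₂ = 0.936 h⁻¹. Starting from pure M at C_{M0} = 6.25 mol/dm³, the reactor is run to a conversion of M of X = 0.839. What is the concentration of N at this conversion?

C_M = C_{M0}(1−X) = 1.006 mol/dm³.
Along a PFR/batch, dC_P/dC_M = −r_P/(r_N+r_P) = −k₂/(k₂+k₁·C_M).
Integrating from C_{M0} to C_M: C_P = (0.936/0.163)·ln[(0.936+0.163·6.25)/(0.936+0.163·1.01)] = 5.742·ln(1.955/1.100) = 3.301 mol/dm³.
Then C_N = (C_{M0}−C_M) − C_P = 5.244 − 3.301 = 1.942 mol/dm³.

1.94 mol/dm³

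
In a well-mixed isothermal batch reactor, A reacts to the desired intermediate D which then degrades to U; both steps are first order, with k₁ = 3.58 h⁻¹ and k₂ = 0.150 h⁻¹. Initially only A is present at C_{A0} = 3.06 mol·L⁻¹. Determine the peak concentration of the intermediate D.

At the optimum, C_{D,max}/C_{A0} = (k₁/k₂)^[k₂/(k₂−k₁)].
= (3.58/0.150)^(0.150/(0.150−3.58)) = (23.87)^(-0.04373) = 0.8705.
C_{D,max} = 0.8705×3.06 = 2.66 mol·L⁻¹.

2.66 mol·L⁻¹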